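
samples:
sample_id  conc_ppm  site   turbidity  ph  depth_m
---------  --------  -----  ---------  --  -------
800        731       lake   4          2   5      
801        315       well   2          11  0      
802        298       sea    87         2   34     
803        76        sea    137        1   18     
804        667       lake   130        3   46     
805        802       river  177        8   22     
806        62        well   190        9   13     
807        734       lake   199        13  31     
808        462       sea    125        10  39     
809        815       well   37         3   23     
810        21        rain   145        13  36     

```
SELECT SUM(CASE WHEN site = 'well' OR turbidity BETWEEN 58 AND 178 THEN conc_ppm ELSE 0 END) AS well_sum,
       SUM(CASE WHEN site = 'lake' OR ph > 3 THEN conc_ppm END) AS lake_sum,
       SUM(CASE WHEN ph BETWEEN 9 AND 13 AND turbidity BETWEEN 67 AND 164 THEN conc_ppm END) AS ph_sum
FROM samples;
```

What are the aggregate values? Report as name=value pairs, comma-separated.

[well_sum: site = 'well' OR turbidity BETWEEN 58 AND 178]
sample_id=800: ✗
sample_id=801: ✓ → 315
sample_id=802: ✓ → 298
sample_id=803: ✓ → 76
sample_id=804: ✓ → 667
sample_id=805: ✓ → 802
sample_id=806: ✓ → 62
sample_id=807: ✗
sample_id=808: ✓ → 462
sample_id=809: ✓ → 815
sample_id=810: ✓ → 21
well_sum = 315 + 298 + 76 + 667 + 802 + 62 + 462 + 815 + 21 = 3518
—
[lake_sum: site = 'lake' OR ph > 3]
sample_id=800: ✓ → 731
sample_id=801: ✓ → 315
sample_id=802: ✗
sample_id=803: ✗
sample_id=804: ✓ → 667
sample_id=805: ✓ → 802
sample_id=806: ✓ → 62
sample_id=807: ✓ → 734
sample_id=808: ✓ → 462
sample_id=809: ✗
sample_id=810: ✓ → 21
lake_sum = 731 + 315 + 667 + 802 + 62 + 734 + 462 + 21 = 3794
—
[ph_sum: ph BETWEEN 9 AND 13 AND turbidity BETWEEN 67 AND 164]
sample_id=800: ✗
sample_id=801: ✗
sample_id=802: ✗
sample_id=803: ✗
sample_id=804: ✗
sample_id=805: ✗
sample_id=806: ✗
sample_id=807: ✗
sample_id=808: ✓ → 462
sample_id=809: ✗
sample_id=810: ✓ → 21
ph_sum = 462 + 21 = 483

well_sum=3518, lake_sum=3794, ph_sum=483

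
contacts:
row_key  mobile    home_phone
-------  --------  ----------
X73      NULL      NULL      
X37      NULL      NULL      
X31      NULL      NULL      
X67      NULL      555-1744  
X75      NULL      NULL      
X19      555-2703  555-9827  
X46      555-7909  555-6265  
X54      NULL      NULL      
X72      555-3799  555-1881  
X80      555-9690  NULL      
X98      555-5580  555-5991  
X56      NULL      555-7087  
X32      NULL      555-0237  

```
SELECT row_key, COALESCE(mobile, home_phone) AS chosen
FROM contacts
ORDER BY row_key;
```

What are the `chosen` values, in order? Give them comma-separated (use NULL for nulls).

555-2703, NULL, 555-0237, NULL, 555-7909, NULL, 555-7087, 555-1744, 555-3799, NULL, NULL, 555-9690, 555-5580

row_key=X19: mobile=555-2703 → 555-2703
row_key=X31: mobile=NULL, home_phone=NULL (all NULL) → NULL
row_key=X32: mobile=NULL, home_phone=555-0237 → 555-0237
row_key=X37: mobile=NULL, home_phone=NULL (all NULL) → NULL
row_key=X46: mobile=555-7909 → 555-7909
row_key=X54: mobile=NULL, home_phone=NULL (all NULL) → NULL
row_key=X56: mobile=NULL, home_phone=555-7087 → 555-7087
row_key=X67: mobile=NULL, home_phone=555-1744 → 555-1744
row_key=X72: mobile=555-3799 → 555-3799
row_key=X73: mobile=NULL, home_phone=NULL (all NULL) → NULL
row_key=X75: mobile=NULL, home_phone=NULL (all NULL) → NULL
row_key=X80: mobile=555-9690 → 555-9690
row_key=X98: mobile=555-5580 → 555-5580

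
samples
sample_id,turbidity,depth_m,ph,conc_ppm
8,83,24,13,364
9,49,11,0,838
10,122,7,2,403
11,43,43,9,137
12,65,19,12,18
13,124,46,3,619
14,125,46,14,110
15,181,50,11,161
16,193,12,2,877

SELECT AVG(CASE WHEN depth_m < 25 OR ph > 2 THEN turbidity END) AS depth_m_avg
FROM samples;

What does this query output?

109.4444444444

sample_id=8: ✓ → 83
sample_id=9: ✓ → 49
sample_id=10: ✓ → 122
sample_id=11: ✓ → 43
sample_id=12: ✓ → 65
sample_id=13: ✓ → 124
sample_id=14: ✓ → 125
sample_id=15: ✓ → 181
sample_id=16: ✓ → 193
depth_m_avg = (83 + 49 + 122 + 43 + 65 + 124 + 125 + 181 + 193) / 9 = 109.4444444444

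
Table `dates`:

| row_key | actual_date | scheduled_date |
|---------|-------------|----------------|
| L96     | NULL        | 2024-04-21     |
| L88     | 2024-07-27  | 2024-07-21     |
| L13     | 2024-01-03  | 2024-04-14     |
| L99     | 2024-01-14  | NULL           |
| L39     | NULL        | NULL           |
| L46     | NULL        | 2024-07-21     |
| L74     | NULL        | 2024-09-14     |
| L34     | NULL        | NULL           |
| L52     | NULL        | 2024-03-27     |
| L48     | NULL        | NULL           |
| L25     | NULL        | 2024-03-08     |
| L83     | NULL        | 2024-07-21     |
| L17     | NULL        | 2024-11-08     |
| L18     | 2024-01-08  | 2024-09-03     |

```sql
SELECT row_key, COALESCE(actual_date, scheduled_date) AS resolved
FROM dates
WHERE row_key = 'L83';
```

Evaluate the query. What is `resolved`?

row_key = L83: actual_date=NULL, scheduled_date=2024-07-21.
actual_date=NULL, scheduled_date=2024-07-21 → 2024-07-21

2024-07-21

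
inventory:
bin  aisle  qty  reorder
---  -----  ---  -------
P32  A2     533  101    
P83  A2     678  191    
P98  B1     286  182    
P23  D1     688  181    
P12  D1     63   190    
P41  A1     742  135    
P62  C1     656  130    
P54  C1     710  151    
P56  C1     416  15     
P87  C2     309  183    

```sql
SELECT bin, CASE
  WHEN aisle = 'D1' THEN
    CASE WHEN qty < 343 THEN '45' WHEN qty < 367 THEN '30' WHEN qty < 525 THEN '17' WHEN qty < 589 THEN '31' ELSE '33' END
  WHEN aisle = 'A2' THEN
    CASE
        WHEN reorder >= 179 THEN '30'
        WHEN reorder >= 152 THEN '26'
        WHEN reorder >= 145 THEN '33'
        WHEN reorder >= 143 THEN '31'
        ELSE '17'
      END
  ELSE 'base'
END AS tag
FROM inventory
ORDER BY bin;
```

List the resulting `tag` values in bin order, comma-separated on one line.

bin=P12: aisle='D1' → inner[qty < 343] → 45
bin=P23: aisle='D1' → inner[ELSE] → 33
bin=P32: aisle='A2' → inner[ELSE] → 17
bin=P41: aisle='A1' → outer ELSE → base
bin=P54: aisle='C1' → outer ELSE → base
bin=P56: aisle='C1' → outer ELSE → base
bin=P62: aisle='C1' → outer ELSE → base
bin=P83: aisle='A2' → inner[reorder >= 179] → 30
bin=P87: aisle='C2' → outer ELSE → base
bin=P98: aisle='B1' → outer ELSE → base

45, 33, 17, base, base, base, base, 30, base, base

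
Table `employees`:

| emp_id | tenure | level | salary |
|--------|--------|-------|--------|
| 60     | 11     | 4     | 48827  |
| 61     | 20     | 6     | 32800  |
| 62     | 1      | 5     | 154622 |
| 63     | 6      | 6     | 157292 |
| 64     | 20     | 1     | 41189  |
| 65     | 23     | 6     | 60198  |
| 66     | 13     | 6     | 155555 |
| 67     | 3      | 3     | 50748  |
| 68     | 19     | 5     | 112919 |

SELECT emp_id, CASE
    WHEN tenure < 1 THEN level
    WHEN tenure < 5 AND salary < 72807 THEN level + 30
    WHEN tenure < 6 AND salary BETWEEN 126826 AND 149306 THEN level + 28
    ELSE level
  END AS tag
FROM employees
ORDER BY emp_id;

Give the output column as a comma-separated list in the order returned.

4, 6, 5, 6, 1, 6, 6, 33, 5

emp_id=60: ELSE → 4
emp_id=61: ELSE → 6
emp_id=62: ELSE → 5
emp_id=63: ELSE → 6
emp_id=64: ELSE → 1
emp_id=65: ELSE → 6
emp_id=66: ELSE → 6
emp_id=67: tenure < 5 AND salary < 72807 → 33
emp_id=68: ELSE → 5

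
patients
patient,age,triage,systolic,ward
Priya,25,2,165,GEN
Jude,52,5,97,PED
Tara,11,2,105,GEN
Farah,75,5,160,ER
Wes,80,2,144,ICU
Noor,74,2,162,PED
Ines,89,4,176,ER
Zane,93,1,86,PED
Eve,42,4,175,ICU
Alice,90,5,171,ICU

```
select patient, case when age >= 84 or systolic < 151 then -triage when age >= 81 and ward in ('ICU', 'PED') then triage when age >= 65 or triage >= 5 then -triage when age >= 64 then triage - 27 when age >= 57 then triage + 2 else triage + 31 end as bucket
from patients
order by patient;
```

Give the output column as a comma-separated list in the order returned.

patient=Alice: age >= 84 or systolic < 151 → -5
patient=Eve: ELSE → 35
patient=Farah: age >= 65 or triage >= 5 → -5
patient=Ines: age >= 84 or systolic < 151 → -4
patient=Jude: age >= 84 or systolic < 151 → -5
patient=Noor: age >= 65 or triage >= 5 → -2
patient=Priya: ELSE → 33
patient=Tara: age >= 84 or systolic < 151 → -2
patient=Wes: age >= 84 or systolic < 151 → -2
patient=Zane: age >= 84 or systolic < 151 → -1

-5, 35, -5, -4, -5, -2, 33, -2, -2, -1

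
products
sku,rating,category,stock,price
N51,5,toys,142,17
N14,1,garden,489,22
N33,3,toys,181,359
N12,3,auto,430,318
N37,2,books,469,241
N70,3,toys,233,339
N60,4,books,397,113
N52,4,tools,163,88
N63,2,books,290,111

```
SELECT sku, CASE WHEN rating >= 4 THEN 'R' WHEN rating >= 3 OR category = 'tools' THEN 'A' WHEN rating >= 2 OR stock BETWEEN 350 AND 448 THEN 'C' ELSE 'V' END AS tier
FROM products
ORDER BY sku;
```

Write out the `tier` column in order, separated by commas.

A, V, A, C, R, R, R, C, A

sku=N12: rating >= 3 OR category = 'tools' → A
sku=N14: ELSE → V
sku=N33: rating >= 3 OR category = 'tools' → A
sku=N37: rating >= 2 OR stock BETWEEN 350 AND 448 → C
sku=N51: rating >= 4 → R
sku=N52: rating >= 4 → R
sku=N60: rating >= 4 → R
sku=N63: rating >= 2 OR stock BETWEEN 350 AND 448 → C
sku=N70: rating >= 3 OR category = 'tools' → A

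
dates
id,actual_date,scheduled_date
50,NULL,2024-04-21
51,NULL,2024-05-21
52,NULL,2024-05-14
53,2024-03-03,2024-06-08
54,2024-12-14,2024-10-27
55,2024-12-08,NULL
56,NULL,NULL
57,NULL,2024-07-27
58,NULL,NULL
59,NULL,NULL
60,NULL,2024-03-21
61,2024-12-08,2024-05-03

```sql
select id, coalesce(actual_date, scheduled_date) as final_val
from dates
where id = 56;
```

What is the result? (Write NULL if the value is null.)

id = 56: actual_date=NULL, scheduled_date=NULL.
actual_date=NULL, scheduled_date=NULL (all NULL) → NULL

NULL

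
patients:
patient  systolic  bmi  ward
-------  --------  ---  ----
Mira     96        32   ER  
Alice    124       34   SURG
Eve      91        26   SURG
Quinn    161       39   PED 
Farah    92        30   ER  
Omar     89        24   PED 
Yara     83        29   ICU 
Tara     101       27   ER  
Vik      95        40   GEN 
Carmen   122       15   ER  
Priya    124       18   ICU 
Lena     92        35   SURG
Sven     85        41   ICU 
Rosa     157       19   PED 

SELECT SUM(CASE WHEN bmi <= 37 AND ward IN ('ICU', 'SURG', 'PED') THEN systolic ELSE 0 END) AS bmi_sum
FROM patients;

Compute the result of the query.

760

patient=Mira: ✗
patient=Alice: ✓ → 124
patient=Eve: ✓ → 91
patient=Quinn: ✗
patient=Farah: ✗
patient=Omar: ✓ → 89
patient=Yara: ✓ → 83
patient=Tara: ✗
patient=Vik: ✗
patient=Carmen: ✗
patient=Priya: ✓ → 124
patient=Lena: ✓ → 92
patient=Sven: ✗
patient=Rosa: ✓ → 157
bmi_sum = 124 + 91 + 89 + 83 + 124 + 92 + 157 = 760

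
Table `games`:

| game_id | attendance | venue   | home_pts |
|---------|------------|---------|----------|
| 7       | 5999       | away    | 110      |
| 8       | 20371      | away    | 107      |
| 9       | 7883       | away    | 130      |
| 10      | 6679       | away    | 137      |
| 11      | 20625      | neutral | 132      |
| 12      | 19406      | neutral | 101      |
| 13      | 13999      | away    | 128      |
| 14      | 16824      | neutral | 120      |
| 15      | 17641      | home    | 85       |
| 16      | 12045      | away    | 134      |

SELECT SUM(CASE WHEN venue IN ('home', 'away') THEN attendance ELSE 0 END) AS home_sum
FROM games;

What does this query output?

84617

game_id=7: ✓ → 5999
game_id=8: ✓ → 20371
game_id=9: ✓ → 7883
game_id=10: ✓ → 6679
game_id=11: ✗
game_id=12: ✗
game_id=13: ✓ → 13999
game_id=14: ✗
game_id=15: ✓ → 17641
game_id=16: ✓ → 12045
home_sum = 5999 + 20371 + 7883 + 6679 + 13999 + 17641 + 12045 = 84617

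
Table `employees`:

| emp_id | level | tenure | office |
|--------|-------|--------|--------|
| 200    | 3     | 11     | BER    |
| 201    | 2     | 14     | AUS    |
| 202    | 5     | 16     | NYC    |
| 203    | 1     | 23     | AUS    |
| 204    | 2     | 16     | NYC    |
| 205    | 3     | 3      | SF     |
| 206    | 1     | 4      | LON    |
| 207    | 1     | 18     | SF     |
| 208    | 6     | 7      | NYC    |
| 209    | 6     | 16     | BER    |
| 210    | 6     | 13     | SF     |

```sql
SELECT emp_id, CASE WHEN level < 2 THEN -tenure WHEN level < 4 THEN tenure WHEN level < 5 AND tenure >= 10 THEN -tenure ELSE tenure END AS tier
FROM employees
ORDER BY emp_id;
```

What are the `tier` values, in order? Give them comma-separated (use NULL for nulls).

emp_id=200: level < 4 → 11
emp_id=201: level < 4 → 14
emp_id=202: ELSE → 16
emp_id=203: level < 2 → -23
emp_id=204: level < 4 → 16
emp_id=205: level < 4 → 3
emp_id=206: level < 2 → -4
emp_id=207: level < 2 → -18
emp_id=208: ELSE → 7
emp_id=209: ELSE → 16
emp_id=210: ELSE → 13

11, 14, 16, -23, 16, 3, -4, -18, 7, 16, 13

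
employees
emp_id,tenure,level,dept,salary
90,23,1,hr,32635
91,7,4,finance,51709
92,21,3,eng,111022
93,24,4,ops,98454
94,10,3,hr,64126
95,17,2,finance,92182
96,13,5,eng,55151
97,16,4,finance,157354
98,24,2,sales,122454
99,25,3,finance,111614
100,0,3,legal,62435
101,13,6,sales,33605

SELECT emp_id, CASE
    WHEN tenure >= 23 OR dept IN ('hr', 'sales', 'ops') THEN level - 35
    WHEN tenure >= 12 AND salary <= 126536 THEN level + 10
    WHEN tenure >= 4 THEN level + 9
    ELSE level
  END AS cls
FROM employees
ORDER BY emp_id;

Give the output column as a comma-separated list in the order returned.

-34, 13, 13, -31, -32, 12, 15, 13, -33, -32, 3, -29

emp_id=90: tenure >= 23 OR dept IN ('hr', 'sales', 'ops') → -34
emp_id=91: tenure >= 4 → 13
emp_id=92: tenure >= 12 AND salary <= 126536 → 13
emp_id=93: tenure >= 23 OR dept IN ('hr', 'sales', 'ops') → -31
emp_id=94: tenure >= 23 OR dept IN ('hr', 'sales', 'ops') → -32
emp_id=95: tenure >= 12 AND salary <= 126536 → 12
emp_id=96: tenure >= 12 AND salary <= 126536 → 15
emp_id=97: tenure >= 4 → 13
emp_id=98: tenure >= 23 OR dept IN ('hr', 'sales', 'ops') → -33
emp_id=99: tenure >= 23 OR dept IN ('hr', 'sales', 'ops') → -32
emp_id=100: ELSE → 3
emp_id=101: tenure >= 23 OR dept IN ('hr', 'sales', 'ops') → -29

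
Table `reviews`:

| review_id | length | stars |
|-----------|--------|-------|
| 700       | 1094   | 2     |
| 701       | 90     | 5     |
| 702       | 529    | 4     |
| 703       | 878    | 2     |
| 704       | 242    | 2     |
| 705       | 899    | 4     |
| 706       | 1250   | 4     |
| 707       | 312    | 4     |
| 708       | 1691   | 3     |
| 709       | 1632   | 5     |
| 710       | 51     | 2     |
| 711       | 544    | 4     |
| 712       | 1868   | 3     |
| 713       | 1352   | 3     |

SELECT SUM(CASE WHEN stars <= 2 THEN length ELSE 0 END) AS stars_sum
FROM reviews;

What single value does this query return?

2265

review_id=700: ✓ → 1094
review_id=701: ✗
review_id=702: ✗
review_id=703: ✓ → 878
review_id=704: ✓ → 242
review_id=705: ✗
review_id=706: ✗
review_id=707: ✗
review_id=708: ✗
review_id=709: ✗
review_id=710: ✓ → 51
review_id=711: ✗
review_id=712: ✗
review_id=713: ✗
stars_sum = 1094 + 878 + 242 + 51 = 2265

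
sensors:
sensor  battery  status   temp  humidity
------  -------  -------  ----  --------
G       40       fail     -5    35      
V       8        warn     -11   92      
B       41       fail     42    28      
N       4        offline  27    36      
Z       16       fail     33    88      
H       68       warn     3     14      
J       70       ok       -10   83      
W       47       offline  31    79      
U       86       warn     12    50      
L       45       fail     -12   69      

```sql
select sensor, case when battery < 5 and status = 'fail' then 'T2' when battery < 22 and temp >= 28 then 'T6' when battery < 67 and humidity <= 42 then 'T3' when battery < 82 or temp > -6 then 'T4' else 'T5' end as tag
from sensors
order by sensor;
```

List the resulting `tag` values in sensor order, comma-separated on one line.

T3, T3, T4, T4, T4, T3, T4, T4, T4, T6

sensor=B: battery < 67 and humidity <= 42 → T3
sensor=G: battery < 67 and humidity <= 42 → T3
sensor=H: battery < 82 or temp > -6 → T4
sensor=J: battery < 82 or temp > -6 → T4
sensor=L: battery < 82 or temp > -6 → T4
sensor=N: battery < 67 and humidity <= 42 → T3
sensor=U: battery < 82 or temp > -6 → T4
sensor=V: battery < 82 or temp > -6 → T4
sensor=W: battery < 82 or temp > -6 → T4
sensor=Z: battery < 22 and temp >= 28 → T6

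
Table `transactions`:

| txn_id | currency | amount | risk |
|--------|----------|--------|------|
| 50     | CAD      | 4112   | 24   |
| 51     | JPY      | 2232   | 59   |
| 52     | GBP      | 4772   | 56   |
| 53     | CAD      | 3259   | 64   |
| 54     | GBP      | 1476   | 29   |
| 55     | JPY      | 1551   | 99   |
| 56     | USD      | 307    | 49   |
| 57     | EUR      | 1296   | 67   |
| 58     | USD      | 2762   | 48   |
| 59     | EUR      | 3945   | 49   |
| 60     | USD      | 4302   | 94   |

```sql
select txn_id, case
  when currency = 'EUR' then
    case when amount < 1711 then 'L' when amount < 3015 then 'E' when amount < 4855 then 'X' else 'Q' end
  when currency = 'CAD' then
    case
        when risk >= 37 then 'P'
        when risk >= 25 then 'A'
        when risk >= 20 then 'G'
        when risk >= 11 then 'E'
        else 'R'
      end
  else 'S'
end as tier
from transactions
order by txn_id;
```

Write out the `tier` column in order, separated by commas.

txn_id=50: currency='CAD' → inner[risk >= 20] → G
txn_id=51: currency='JPY' → outer ELSE → S
txn_id=52: currency='GBP' → outer ELSE → S
txn_id=53: currency='CAD' → inner[risk >= 37] → P
txn_id=54: currency='GBP' → outer ELSE → S
txn_id=55: currency='JPY' → outer ELSE → S
txn_id=56: currency='USD' → outer ELSE → S
txn_id=57: currency='EUR' → inner[amount < 1711] → L
txn_id=58: currency='USD' → outer ELSE → S
txn_id=59: currency='EUR' → inner[amount < 4855] → X
txn_id=60: currency='USD' → outer ELSE → S

G, S, S, P, S, S, S, L, S, X, S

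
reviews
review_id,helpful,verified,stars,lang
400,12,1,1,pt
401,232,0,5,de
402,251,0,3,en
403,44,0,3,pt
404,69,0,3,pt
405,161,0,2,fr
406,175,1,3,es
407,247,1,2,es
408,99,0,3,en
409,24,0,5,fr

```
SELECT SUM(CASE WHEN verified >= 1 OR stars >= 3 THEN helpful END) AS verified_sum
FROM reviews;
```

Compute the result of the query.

1153

review_id=400: ✓ → 12
review_id=401: ✓ → 232
review_id=402: ✓ → 251
review_id=403: ✓ → 44
review_id=404: ✓ → 69
review_id=405: ✗
review_id=406: ✓ → 175
review_id=407: ✓ → 247
review_id=408: ✓ → 99
review_id=409: ✓ → 24
verified_sum = 12 + 232 + 251 + 44 + 69 + 175 + 247 + 99 + 24 = 1153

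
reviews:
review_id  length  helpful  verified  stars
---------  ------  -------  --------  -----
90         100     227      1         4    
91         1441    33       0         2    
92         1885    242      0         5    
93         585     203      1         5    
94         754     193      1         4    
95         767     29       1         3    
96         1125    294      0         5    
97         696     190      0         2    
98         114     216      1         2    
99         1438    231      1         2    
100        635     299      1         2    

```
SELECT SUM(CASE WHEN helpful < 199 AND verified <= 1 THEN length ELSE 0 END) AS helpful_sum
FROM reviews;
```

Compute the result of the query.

review_id=90: ✗
review_id=91: ✓ → 1441
review_id=92: ✗
review_id=93: ✗
review_id=94: ✓ → 754
review_id=95: ✓ → 767
review_id=96: ✗
review_id=97: ✓ → 696
review_id=98: ✗
review_id=99: ✗
review_id=100: ✗
helpful_sum = 1441 + 754 + 767 + 696 = 3658

3658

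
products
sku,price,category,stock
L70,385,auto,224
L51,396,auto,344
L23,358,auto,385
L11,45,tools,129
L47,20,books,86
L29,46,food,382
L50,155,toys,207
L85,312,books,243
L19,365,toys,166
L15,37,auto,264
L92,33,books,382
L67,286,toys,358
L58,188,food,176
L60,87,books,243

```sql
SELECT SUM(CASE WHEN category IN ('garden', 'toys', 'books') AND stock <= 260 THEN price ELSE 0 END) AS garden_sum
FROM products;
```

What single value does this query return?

sku=L70: ✗
sku=L51: ✗
sku=L23: ✗
sku=L11: ✗
sku=L47: ✓ → 20
sku=L29: ✗
sku=L50: ✓ → 155
sku=L85: ✓ → 312
sku=L19: ✓ → 365
sku=L15: ✗
sku=L92: ✗
sku=L67: ✗
sku=L58: ✗
sku=L60: ✓ → 87
garden_sum = 20 + 155 + 312 + 365 + 87 = 939

939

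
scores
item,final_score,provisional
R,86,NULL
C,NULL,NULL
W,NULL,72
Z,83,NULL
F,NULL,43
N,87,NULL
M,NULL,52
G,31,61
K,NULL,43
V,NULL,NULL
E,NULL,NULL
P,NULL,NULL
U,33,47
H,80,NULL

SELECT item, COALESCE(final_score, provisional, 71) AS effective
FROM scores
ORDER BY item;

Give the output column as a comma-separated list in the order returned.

71, 71, 43, 31, 80, 43, 52, 87, 71, 86, 33, 71, 72, 83

item=C: final_score=NULL, provisional=NULL, → literal 71 → 71
item=E: final_score=NULL, provisional=NULL, → literal 71 → 71
item=F: final_score=NULL, provisional=43 → 43
item=G: final_score=31 → 31
item=H: final_score=80 → 80
item=K: final_score=NULL, provisional=43 → 43
item=M: final_score=NULL, provisional=52 → 52
item=N: final_score=87 → 87
item=P: final_score=NULL, provisional=NULL, → literal 71 → 71
item=R: final_score=86 → 86
item=U: final_score=33 → 33
item=V: final_score=NULL, provisional=NULL, → literal 71 → 71
item=W: final_score=NULL, provisional=72 → 72
item=Z: final_score=83 → 83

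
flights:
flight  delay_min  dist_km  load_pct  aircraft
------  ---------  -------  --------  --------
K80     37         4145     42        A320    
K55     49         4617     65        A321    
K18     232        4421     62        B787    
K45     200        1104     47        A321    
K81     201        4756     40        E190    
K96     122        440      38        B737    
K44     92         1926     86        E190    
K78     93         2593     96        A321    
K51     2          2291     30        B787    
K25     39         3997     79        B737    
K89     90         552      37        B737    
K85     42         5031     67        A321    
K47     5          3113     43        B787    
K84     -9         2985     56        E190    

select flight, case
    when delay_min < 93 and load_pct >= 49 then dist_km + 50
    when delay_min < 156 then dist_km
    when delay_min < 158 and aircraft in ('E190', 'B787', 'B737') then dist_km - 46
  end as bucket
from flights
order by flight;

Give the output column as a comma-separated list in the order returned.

flight=K18: (no match → NULL) → NULL
flight=K25: delay_min < 93 and load_pct >= 49 → 4047
flight=K44: delay_min < 93 and load_pct >= 49 → 1976
flight=K45: (no match → NULL) → NULL
flight=K47: delay_min < 156 → 3113
flight=K51: delay_min < 156 → 2291
flight=K55: delay_min < 93 and load_pct >= 49 → 4667
flight=K78: delay_min < 156 → 2593
flight=K80: delay_min < 156 → 4145
flight=K81: (no match → NULL) → NULL
flight=K84: delay_min < 93 and load_pct >= 49 → 3035
flight=K85: delay_min < 93 and load_pct >= 49 → 5081
flight=K89: delay_min < 156 → 552
flight=K96: delay_min < 156 → 440

NULL, 4047, 1976, NULL, 3113, 2291, 4667, 2593, 4145, NULL, 3035, 5081, 552, 440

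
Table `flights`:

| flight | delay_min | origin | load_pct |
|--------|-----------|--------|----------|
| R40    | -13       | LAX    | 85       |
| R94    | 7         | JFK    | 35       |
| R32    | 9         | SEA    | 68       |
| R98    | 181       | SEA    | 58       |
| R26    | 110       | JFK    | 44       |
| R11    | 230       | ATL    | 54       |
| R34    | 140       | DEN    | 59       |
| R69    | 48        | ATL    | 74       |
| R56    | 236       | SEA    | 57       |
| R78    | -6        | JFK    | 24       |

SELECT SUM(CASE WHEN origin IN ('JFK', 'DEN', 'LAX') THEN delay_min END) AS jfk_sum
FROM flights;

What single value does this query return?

flight=R40: ✓ → -13
flight=R94: ✓ → 7
flight=R32: ✗
flight=R98: ✗
flight=R26: ✓ → 110
flight=R11: ✗
flight=R34: ✓ → 140
flight=R69: ✗
flight=R56: ✗
flight=R78: ✓ → -6
jfk_sum = -13 + 7 + 110 + 140 + -6 = 238

238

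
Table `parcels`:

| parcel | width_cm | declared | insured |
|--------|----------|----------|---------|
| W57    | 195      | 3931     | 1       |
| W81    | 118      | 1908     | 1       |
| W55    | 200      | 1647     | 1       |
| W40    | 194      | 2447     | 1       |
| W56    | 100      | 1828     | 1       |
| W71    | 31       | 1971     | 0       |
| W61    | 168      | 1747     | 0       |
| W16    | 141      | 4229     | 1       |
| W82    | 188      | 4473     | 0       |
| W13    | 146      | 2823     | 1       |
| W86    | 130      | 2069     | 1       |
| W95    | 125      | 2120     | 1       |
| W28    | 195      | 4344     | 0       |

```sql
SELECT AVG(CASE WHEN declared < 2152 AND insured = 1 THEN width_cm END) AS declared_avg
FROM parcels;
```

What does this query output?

parcel=W57: ✗
parcel=W81: ✓ → 118
parcel=W55: ✓ → 200
parcel=W40: ✗
parcel=W56: ✓ → 100
parcel=W71: ✗
parcel=W61: ✗
parcel=W16: ✗
parcel=W82: ✗
parcel=W13: ✗
parcel=W86: ✓ → 130
parcel=W95: ✓ → 125
parcel=W28: ✗
declared_avg = (118 + 200 + 100 + 130 + 125) / 5 = 134.6

134.6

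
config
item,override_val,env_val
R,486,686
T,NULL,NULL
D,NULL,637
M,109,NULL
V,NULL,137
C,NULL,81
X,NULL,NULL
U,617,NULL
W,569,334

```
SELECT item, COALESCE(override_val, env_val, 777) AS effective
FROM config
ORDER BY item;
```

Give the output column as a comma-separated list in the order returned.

item=C: override_val=NULL, env_val=81 → 81
item=D: override_val=NULL, env_val=637 → 637
item=M: override_val=109 → 109
item=R: override_val=486 → 486
item=T: override_val=NULL, env_val=NULL, → literal 777 → 777
item=U: override_val=617 → 617
item=V: override_val=NULL, env_val=137 → 137
item=W: override_val=569 → 569
item=X: override_val=NULL, env_val=NULL, → literal 777 → 777

81, 637, 109, 486, 777, 617, 137, 569, 777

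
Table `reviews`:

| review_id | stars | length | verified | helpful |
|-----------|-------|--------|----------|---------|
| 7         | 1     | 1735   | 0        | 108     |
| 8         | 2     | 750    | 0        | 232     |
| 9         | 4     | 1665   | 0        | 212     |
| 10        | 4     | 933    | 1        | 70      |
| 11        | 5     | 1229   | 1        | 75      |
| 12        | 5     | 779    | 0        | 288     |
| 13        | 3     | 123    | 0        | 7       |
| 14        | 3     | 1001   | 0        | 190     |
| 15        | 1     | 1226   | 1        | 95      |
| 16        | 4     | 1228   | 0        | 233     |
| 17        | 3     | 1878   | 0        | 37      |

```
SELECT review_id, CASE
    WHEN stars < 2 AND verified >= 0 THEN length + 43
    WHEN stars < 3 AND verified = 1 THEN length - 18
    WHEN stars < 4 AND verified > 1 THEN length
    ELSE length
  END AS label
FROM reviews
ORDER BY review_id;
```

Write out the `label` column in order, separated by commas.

review_id=7: stars < 2 AND verified >= 0 → 1778
review_id=8: ELSE → 750
review_id=9: ELSE → 1665
review_id=10: ELSE → 933
review_id=11: ELSE → 1229
review_id=12: ELSE → 779
review_id=13: ELSE → 123
review_id=14: ELSE → 1001
review_id=15: stars < 2 AND verified >= 0 → 1269
review_id=16: ELSE → 1228
review_id=17: ELSE → 1878

1778, 750, 1665, 933, 1229, 779, 123, 1001, 1269, 1228, 1878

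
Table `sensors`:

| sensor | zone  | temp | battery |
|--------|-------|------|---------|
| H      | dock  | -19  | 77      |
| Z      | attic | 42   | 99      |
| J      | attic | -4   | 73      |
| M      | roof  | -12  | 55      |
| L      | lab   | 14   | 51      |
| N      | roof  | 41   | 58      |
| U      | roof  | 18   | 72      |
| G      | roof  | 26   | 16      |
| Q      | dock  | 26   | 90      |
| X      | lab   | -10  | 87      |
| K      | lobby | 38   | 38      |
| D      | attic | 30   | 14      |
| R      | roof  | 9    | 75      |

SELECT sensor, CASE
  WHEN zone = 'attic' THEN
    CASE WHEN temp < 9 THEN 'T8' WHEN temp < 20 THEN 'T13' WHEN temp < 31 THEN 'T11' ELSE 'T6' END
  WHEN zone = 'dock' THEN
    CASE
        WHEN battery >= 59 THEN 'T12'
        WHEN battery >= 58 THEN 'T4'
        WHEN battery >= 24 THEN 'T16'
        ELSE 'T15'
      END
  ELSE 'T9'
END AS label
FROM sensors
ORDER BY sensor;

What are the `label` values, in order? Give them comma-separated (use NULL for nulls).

sensor=D: zone='attic' → inner[temp < 31] → T11
sensor=G: zone='roof' → outer ELSE → T9
sensor=H: zone='dock' → inner[battery >= 59] → T12
sensor=J: zone='attic' → inner[temp < 9] → T8
sensor=K: zone='lobby' → outer ELSE → T9
sensor=L: zone='lab' → outer ELSE → T9
sensor=M: zone='roof' → outer ELSE → T9
sensor=N: zone='roof' → outer ELSE → T9
sensor=Q: zone='dock' → inner[battery >= 59] → T12
sensor=R: zone='roof' → outer ELSE → T9
sensor=U: zone='roof' → outer ELSE → T9
sensor=X: zone='lab' → outer ELSE → T9
sensor=Z: zone='attic' → inner[ELSE] → T6

T11, T9, T12, T8, T9, T9, T9, T9, T12, T9, T9, T9, T6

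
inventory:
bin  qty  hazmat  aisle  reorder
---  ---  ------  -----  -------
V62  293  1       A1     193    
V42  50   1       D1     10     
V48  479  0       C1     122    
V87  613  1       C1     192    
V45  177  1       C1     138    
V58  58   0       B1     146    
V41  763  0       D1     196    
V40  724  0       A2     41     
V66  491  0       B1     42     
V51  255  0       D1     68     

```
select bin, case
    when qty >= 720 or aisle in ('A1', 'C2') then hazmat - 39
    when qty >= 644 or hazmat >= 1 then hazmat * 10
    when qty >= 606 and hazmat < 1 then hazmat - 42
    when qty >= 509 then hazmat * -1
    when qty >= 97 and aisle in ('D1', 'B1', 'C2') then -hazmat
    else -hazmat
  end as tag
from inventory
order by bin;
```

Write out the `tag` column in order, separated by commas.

-39, -39, 10, 10, 0, 0, 0, -38, 0, 10

bin=V40: qty >= 720 or aisle in ('A1', 'C2') → -39
bin=V41: qty >= 720 or aisle in ('A1', 'C2') → -39
bin=V42: qty >= 644 or hazmat >= 1 → 10
bin=V45: qty >= 644 or hazmat >= 1 → 10
bin=V48: ELSE → 0
bin=V51: qty >= 97 and aisle in ('D1', 'B1', 'C2') → 0
bin=V58: ELSE → 0
bin=V62: qty >= 720 or aisle in ('A1', 'C2') → -38
bin=V66: qty >= 97 and aisle in ('D1', 'B1', 'C2') → 0
bin=V87: qty >= 644 or hazmat >= 1 → 10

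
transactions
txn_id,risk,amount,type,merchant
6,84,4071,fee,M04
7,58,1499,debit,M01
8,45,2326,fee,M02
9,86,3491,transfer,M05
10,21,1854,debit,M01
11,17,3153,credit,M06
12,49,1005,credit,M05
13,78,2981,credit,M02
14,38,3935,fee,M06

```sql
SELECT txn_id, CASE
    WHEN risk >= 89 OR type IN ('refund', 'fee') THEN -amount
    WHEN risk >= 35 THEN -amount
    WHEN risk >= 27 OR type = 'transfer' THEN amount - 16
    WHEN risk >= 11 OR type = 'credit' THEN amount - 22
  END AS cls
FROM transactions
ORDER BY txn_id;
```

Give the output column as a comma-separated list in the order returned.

txn_id=6: risk >= 89 OR type IN ('refund', 'fee') → -4071
txn_id=7: risk >= 35 → -1499
txn_id=8: risk >= 89 OR type IN ('refund', 'fee') → -2326
txn_id=9: risk >= 35 → -3491
txn_id=10: risk >= 11 OR type = 'credit' → 1832
txn_id=11: risk >= 11 OR type = 'credit' → 3131
txn_id=12: risk >= 35 → -1005
txn_id=13: risk >= 35 → -2981
txn_id=14: risk >= 89 OR type IN ('refund', 'fee') → -3935

-4071, -1499, -2326, -3491, 1832, 3131, -1005, -2981, -3935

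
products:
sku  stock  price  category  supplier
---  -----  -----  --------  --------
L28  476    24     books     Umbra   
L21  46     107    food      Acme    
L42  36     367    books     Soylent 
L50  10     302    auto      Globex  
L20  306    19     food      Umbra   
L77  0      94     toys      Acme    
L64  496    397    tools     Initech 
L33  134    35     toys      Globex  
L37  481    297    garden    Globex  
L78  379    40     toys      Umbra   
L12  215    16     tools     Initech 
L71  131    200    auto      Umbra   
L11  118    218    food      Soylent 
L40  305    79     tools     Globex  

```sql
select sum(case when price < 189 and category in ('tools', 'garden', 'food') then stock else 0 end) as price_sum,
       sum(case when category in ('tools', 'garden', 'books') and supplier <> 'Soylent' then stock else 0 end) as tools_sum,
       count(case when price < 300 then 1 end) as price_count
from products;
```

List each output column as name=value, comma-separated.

[price_sum: price < 189 and category in ('tools', 'garden', 'food')]
sku=L28: ✗
sku=L21: ✓ → 46
sku=L42: ✗
sku=L50: ✗
sku=L20: ✓ → 306
sku=L77: ✗
sku=L64: ✗
sku=L33: ✗
sku=L37: ✗
sku=L78: ✗
sku=L12: ✓ → 215
sku=L71: ✗
sku=L11: ✗
sku=L40: ✓ → 305
price_sum = 46 + 306 + 215 + 305 = 872
—
[tools_sum: category in ('tools', 'garden', 'books') and supplier <> 'Soylent']
sku=L28: ✓ → 476
sku=L21: ✗
sku=L42: ✗
sku=L50: ✗
sku=L20: ✗
sku=L77: ✗
sku=L64: ✓ → 496
sku=L33: ✗
sku=L37: ✓ → 481
sku=L78: ✗
sku=L12: ✓ → 215
sku=L71: ✗
sku=L11: ✗
sku=L40: ✓ → 305
tools_sum = 476 + 496 + 481 + 215 + 305 = 1973
—
[price_count: price < 300]
sku=L28: ✓ → 1
sku=L21: ✓ → 1
sku=L42: ✗
sku=L50: ✗
sku=L20: ✓ → 1
sku=L77: ✓ → 1
sku=L64: ✗
sku=L33: ✓ → 1
sku=L37: ✓ → 1
sku=L78: ✓ → 1
sku=L12: ✓ → 1
sku=L71: ✓ → 1
sku=L11: ✓ → 1
sku=L40: ✓ → 1
price_count = COUNT(1, 1, 1, 1, 1, 1, 1, 1, 1, 1, 1) = 11

price_sum=872, tools_sum=1973, price_count=11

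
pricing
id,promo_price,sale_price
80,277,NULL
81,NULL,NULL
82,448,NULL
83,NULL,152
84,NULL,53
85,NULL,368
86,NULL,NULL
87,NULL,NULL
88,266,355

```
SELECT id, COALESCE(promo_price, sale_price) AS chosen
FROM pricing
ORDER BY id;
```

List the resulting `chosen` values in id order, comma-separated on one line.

id=80: promo_price=277 → 277
id=81: promo_price=NULL, sale_price=NULL (all NULL) → NULL
id=82: promo_price=448 → 448
id=83: promo_price=NULL, sale_price=152 → 152
id=84: promo_price=NULL, sale_price=53 → 53
id=85: promo_price=NULL, sale_price=368 → 368
id=86: promo_price=NULL, sale_price=NULL (all NULL) → NULL
id=87: promo_price=NULL, sale_price=NULL (all NULL) → NULL
id=88: promo_price=266 → 266

277, NULL, 448, 152, 53, 368, NULL, NULL, 266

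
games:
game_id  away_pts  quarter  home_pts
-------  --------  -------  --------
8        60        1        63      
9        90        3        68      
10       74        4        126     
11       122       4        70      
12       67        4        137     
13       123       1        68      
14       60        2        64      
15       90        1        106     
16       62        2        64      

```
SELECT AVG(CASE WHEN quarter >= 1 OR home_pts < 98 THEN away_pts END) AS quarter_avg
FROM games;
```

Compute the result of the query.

83.1111111111

game_id=8: ✓ → 60
game_id=9: ✓ → 90
game_id=10: ✓ → 74
game_id=11: ✓ → 122
game_id=12: ✓ → 67
game_id=13: ✓ → 123
game_id=14: ✓ → 60
game_id=15: ✓ → 90
game_id=16: ✓ → 62
quarter_avg = (60 + 90 + 74 + 122 + 67 + 123 + 60 + 90 + 62) / 9 = 83.1111111111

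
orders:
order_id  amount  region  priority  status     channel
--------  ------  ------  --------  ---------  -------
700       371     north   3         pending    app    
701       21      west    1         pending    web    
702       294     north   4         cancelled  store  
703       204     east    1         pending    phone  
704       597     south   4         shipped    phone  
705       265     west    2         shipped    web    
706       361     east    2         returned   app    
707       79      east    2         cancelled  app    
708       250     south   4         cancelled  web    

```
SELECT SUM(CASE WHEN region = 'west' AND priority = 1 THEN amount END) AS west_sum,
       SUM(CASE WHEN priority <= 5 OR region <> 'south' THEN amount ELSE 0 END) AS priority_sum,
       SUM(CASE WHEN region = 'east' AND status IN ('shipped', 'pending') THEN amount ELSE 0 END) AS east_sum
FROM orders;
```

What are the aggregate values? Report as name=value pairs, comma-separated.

[west_sum: region = 'west' AND priority = 1]
order_id=700: ✗
order_id=701: ✓ → 21
order_id=702: ✗
order_id=703: ✗
order_id=704: ✗
order_id=705: ✗
order_id=706: ✗
order_id=707: ✗
order_id=708: ✗
west_sum = 21
—
[priority_sum: priority <= 5 OR region <> 'south']
order_id=700: ✓ → 371
order_id=701: ✓ → 21
order_id=702: ✓ → 294
order_id=703: ✓ → 204
order_id=704: ✓ → 597
order_id=705: ✓ → 265
order_id=706: ✓ → 361
order_id=707: ✓ → 79
order_id=708: ✓ → 250
priority_sum = 371 + 21 + 294 + 204 + 597 + 265 + 361 + 79 + 250 = 2442
—
[east_sum: region = 'east' AND status IN ('shipped', 'pending')]
order_id=700: ✗
order_id=701: ✗
order_id=702: ✗
order_id=703: ✓ → 204
order_id=704: ✗
order_id=705: ✗
order_id=706: ✗
order_id=707: ✗
order_id=708: ✗
east_sum = 204

west_sum=21, priority_sum=2442, east_sum=204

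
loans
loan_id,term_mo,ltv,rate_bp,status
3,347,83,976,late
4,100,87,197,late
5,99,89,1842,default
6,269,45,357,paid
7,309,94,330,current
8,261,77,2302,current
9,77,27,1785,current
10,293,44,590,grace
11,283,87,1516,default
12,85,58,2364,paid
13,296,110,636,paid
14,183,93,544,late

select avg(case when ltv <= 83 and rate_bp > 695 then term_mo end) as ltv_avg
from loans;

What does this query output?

192.5

loan_id=3: ✓ → 347
loan_id=4: ✗
loan_id=5: ✗
loan_id=6: ✗
loan_id=7: ✗
loan_id=8: ✓ → 261
loan_id=9: ✓ → 77
loan_id=10: ✗
loan_id=11: ✗
loan_id=12: ✓ → 85
loan_id=13: ✗
loan_id=14: ✗
ltv_avg = (347 + 261 + 77 + 85) / 4 = 192.5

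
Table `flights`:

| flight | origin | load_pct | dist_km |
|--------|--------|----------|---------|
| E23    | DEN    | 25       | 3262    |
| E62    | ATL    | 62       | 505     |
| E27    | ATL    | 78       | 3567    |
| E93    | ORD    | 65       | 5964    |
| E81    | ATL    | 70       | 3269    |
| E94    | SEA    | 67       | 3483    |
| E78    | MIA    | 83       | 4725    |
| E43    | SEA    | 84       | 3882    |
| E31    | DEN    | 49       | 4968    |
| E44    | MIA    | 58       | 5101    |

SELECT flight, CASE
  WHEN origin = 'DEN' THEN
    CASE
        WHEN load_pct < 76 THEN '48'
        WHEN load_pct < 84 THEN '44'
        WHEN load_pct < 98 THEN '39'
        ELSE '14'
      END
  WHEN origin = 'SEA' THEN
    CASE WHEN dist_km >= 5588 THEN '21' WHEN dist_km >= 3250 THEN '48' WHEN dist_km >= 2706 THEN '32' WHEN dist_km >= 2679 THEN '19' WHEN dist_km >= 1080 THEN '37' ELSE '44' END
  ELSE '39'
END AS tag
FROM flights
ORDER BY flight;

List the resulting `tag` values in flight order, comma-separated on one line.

48, 39, 48, 48, 39, 39, 39, 39, 39, 48

flight=E23: origin='DEN' → inner[load_pct < 76] → 48
flight=E27: origin='ATL' → outer ELSE → 39
flight=E31: origin='DEN' → inner[load_pct < 76] → 48
flight=E43: origin='SEA' → inner[dist_km >= 3250] → 48
flight=E44: origin='MIA' → outer ELSE → 39
flight=E62: origin='ATL' → outer ELSE → 39
flight=E78: origin='MIA' → outer ELSE → 39
flight=E81: origin='ATL' → outer ELSE → 39
flight=E93: origin='ORD' → outer ELSE → 39
flight=E94: origin='SEA' → inner[dist_km >= 3250] → 48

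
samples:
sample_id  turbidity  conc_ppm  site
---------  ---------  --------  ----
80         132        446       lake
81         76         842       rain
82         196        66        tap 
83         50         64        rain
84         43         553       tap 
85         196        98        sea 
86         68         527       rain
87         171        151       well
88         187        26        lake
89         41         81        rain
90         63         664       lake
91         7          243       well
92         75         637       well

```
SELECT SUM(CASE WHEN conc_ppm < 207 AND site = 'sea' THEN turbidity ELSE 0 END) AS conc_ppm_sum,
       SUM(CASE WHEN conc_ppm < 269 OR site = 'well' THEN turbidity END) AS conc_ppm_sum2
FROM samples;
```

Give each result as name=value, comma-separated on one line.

conc_ppm_sum=196, conc_ppm_sum2=923

[conc_ppm_sum: conc_ppm < 207 AND site = 'sea']
sample_id=80: ✗
sample_id=81: ✗
sample_id=82: ✗
sample_id=83: ✗
sample_id=84: ✗
sample_id=85: ✓ → 196
sample_id=86: ✗
sample_id=87: ✗
sample_id=88: ✗
sample_id=89: ✗
sample_id=90: ✗
sample_id=91: ✗
sample_id=92: ✗
conc_ppm_sum = 196
—
[conc_ppm_sum2: conc_ppm < 269 OR site = 'well']
sample_id=80: ✗
sample_id=81: ✗
sample_id=82: ✓ → 196
sample_id=83: ✓ → 50
sample_id=84: ✗
sample_id=85: ✓ → 196
sample_id=86: ✗
sample_id=87: ✓ → 171
sample_id=88: ✓ → 187
sample_id=89: ✓ → 41
sample_id=90: ✗
sample_id=91: ✓ → 7
sample_id=92: ✓ → 75
conc_ppm_sum2 = 196 + 50 + 196 + 171 + 187 + 41 + 7 + 75 = 923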